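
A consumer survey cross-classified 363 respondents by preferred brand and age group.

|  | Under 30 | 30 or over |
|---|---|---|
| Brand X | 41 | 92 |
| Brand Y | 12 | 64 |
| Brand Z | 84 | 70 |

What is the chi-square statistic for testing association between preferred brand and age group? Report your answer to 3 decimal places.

36.799

Row totals: 133, 76, 154. Column totals: 137, 226. Grand total N = 363.
Expected counts (row total × column total / N):
  Brand X, Under 30: 133×137/363 = 50.1956
  Brand X, 30 or over: 133×226/363 = 82.8044
  Brand Y, Under 30: 76×137/363 = 28.6832
  Brand Y, 30 or over: 76×226/363 = 47.3168
  Brand Z, Under 30: 154×137/363 = 58.1212
  Brand Z, 30 or over: 154×226/363 = 95.8788
Contributions (O − E)²/E:
  (41 − 50.1956)²/50.1956 = 1.6846
  (92 − 82.8044)²/82.8044 = 1.0212
  (12 − 28.6832)²/28.6832 = 9.7036
  (64 − 47.3168)²/47.3168 = 5.8822
  (84 − 58.1212)²/58.1212 = 11.5227
  (70 − 95.8788)²/95.8788 = 6.9850
χ² = 1.6846 + 1.0212 + 9.7036 + 5.8822 + 11.5227 + 6.9850 = 36.799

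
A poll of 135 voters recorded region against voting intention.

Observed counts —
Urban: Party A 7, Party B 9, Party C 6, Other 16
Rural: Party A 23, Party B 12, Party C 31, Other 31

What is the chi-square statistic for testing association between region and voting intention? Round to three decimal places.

Row totals: 38, 97. Column totals: 30, 21, 37, 47. Grand total N = 135.
Expected counts (row total × column total / N):
  Urban, Party A: 38×30/135 = 8.4444
  Urban, Party B: 38×21/135 = 5.9111
  Urban, Party C: 38×37/135 = 10.4148
  Urban, Other: 38×47/135 = 13.2296
  Rural, Party A: 97×30/135 = 21.5556
  Rural, Party B: 97×21/135 = 15.0889
  Rural, Party C: 97×37/135 = 26.5852
  Rural, Other: 97×47/135 = 33.7704
Contributions (O − E)²/E:
  (7 − 8.4444)²/8.4444 = 0.2471
  (9 − 5.9111)²/5.9111 = 1.6141
  (6 − 10.4148)²/10.4148 = 1.8714
  (16 − 13.2296)²/13.2296 = 0.5801
  (23 − 21.5556)²/21.5556 = 0.0968
  (12 − 15.0889)²/15.0889 = 0.6323
  (31 − 26.5852)²/26.5852 = 0.7331
  (31 − 33.7704)²/33.7704 = 0.2273
χ² = 0.2471 + 1.6141 + 1.8714 + 0.5801 + 0.0968 + 0.6323 + 0.7331 + 0.2273 = 6.002

6.002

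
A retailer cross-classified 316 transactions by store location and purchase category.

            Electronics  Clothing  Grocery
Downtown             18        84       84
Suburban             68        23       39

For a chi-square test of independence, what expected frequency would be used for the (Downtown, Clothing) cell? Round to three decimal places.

62.981

Row total (Downtown) = 186; column total (Clothing) = 107; grand total N = 316.
Expected count = (row total × column total) / N = 186 × 107 / 316 = 62.981.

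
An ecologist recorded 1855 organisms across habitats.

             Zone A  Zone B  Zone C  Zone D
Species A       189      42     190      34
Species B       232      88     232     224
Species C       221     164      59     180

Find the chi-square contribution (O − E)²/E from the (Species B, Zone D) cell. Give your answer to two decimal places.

9.07

Row total (Species B) = 776; column total (Zone D) = 438; N = 1855.
Expected count E = 776 × 438 / 1855 = 183.228.
Contribution = (O − E)²/E = (224 − 183.228)² / 183.228 = 9.07.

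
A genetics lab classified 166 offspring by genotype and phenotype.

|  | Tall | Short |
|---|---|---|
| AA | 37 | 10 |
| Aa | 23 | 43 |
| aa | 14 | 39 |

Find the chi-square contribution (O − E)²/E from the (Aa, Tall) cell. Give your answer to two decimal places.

Row total (Aa) = 66; column total (Tall) = 74; N = 166.
Expected count E = 66 × 74 / 166 = 29.4217.
Contribution = (O − E)²/E = (23 − 29.4217)² / 29.4217 = 1.40.

1.40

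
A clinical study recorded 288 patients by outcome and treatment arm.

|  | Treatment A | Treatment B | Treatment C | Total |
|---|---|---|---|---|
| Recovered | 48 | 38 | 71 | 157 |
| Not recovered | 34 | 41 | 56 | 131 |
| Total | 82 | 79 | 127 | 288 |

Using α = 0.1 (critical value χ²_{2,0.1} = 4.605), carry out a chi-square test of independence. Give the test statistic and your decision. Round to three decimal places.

1.944; fail to reject H₀

Grand total N = 288.
Expected counts (row total × column total / N):
  Recovered, Treatment A: 157×82/288 = 44.7014
  Recovered, Treatment B: 157×79/288 = 43.0660
  Recovered, Treatment C: 157×127/288 = 69.2326
  Not recovered, Treatment A: 131×82/288 = 37.2986
  Not recovered, Treatment B: 131×79/288 = 35.9340
  Not recovered, Treatment C: 131×127/288 = 57.7674
Contributions (O − E)²/E:
  (48 − 44.7014)²/44.7014 = 0.2434
  (38 − 43.0660)²/43.0660 = 0.5959
  (71 − 69.2326)²/69.2326 = 0.0451
  (34 − 37.2986)²/37.2986 = 0.2917
  (41 − 35.9340)²/35.9340 = 0.7142
  (56 − 57.7674)²/57.7674 = 0.0541
χ² = 0.2434 + 0.5959 + 0.0451 + 0.2917 + 0.7142 + 0.0541 = 1.944
df = (2−1)(3−1) = 2. Since 1.944 < 4.605, fail to reject the null hypothesis of independence at α = 0.1.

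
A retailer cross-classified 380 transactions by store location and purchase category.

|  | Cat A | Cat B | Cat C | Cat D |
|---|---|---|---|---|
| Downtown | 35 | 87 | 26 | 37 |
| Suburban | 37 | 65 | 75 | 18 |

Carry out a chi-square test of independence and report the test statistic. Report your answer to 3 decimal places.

33.336

Row totals: 185, 195. Column totals: 72, 152, 101, 55. Grand total N = 380.
Expected counts (row total × column total / N):
  Downtown, Cat A: 185×72/380 = 35.0526
  Downtown, Cat B: 185×152/380 = 74.0000
  Downtown, Cat C: 185×101/380 = 49.1711
  Downtown, Cat D: 185×55/380 = 26.7763
  Suburban, Cat A: 195×72/380 = 36.9474
  Suburban, Cat B: 195×152/380 = 78.0000
  Suburban, Cat C: 195×101/380 = 51.8289
  Suburban, Cat D: 195×55/380 = 28.2237
Contributions (O − E)²/E:
  (35 − 35.0526)²/35.0526 = 0.0001
  (87 − 74.0000)²/74.0000 = 2.2838
  (26 − 49.1711)²/49.1711 = 10.9190
  (37 − 26.7763)²/26.7763 = 3.9036
  (37 − 36.9474)²/36.9474 = 0.0001
  (65 − 78.0000)²/78.0000 = 2.1667
  (75 − 51.8289)²/51.8289 = 10.3591
  (18 − 28.2237)²/28.2237 = 3.7034
χ² = 0.0001 + 2.2838 + 10.9190 + 3.9036 + 0.0001 + 2.1667 + 10.3591 + 3.7034 = 33.336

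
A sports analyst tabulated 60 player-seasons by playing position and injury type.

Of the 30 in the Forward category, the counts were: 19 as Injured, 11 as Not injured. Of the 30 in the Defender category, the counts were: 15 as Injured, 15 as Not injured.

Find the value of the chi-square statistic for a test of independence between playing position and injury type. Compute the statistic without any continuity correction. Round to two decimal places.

Row totals: 30, 30. Column totals: 34, 26. Grand total N = 60.
Expected counts (row total × column total / N):
  Forward, Injured: 30×34/60 = 17.000
  Forward, Not injured: 30×26/60 = 13.000
  Defender, Injured: 30×34/60 = 17.000
  Defender, Not injured: 30×26/60 = 13.000
Contributions (O − E)²/E:
  (19 − 17.000)²/17.000 = 0.2353
  (11 − 13.000)²/13.000 = 0.3077
  (15 − 17.000)²/17.000 = 0.2353
  (15 − 13.000)²/13.000 = 0.3077
χ² = 0.2353 + 0.3077 + 0.2353 + 0.3077 = 1.09

1.09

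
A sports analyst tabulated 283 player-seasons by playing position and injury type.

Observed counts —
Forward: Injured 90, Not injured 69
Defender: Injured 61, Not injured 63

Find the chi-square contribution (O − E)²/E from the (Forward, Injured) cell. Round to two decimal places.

Row total (Forward) = 159; column total (Injured) = 151; N = 283.
Expected count E = 159 × 151 / 283 = 84.837.
Contribution = (O − E)²/E = (90 − 84.837)² / 84.837 = 0.31.

0.31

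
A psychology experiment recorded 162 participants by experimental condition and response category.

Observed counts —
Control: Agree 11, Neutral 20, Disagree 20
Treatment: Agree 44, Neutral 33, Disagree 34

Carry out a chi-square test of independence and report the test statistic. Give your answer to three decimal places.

5.095

Row totals: 51, 111. Column totals: 55, 53, 54. Grand total N = 162.
Expected counts (row total × column total / N):
  Control, Agree: 51×55/162 = 17.3148
  Control, Neutral: 51×53/162 = 16.6852
  Control, Disagree: 51×54/162 = 17.0000
  Treatment, Agree: 111×55/162 = 37.6852
  Treatment, Neutral: 111×53/162 = 36.3148
  Treatment, Disagree: 111×54/162 = 37.0000
Contributions (O − E)²/E:
  (11 − 17.3148)²/17.3148 = 2.3030
  (20 − 16.6852)²/16.6852 = 0.6585
  (20 − 17.0000)²/17.0000 = 0.5294
  (44 − 37.6852)²/37.6852 = 1.0582
  (33 − 36.3148)²/36.3148 = 0.3026
  (34 − 37.0000)²/37.0000 = 0.2432
χ² = 2.3030 + 0.6585 + 0.5294 + 1.0582 + 0.3026 + 0.2432 = 5.095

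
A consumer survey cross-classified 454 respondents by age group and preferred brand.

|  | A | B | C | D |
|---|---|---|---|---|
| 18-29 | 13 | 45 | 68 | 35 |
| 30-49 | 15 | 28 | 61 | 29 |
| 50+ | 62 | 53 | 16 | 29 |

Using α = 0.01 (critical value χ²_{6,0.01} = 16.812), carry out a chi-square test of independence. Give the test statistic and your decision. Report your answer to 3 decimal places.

87.044; reject H₀

Row totals: 161, 133, 160. Column totals: 90, 126, 145, 93. Grand total N = 454.
Expected counts (row total × column total / N):
  18-29, A: 161×90/454 = 31.9163
  18-29, B: 161×126/454 = 44.6828
  18-29, C: 161×145/454 = 51.4207
  18-29, D: 161×93/454 = 32.9802
  30-49, A: 133×90/454 = 26.3656
  30-49, B: 133×126/454 = 36.9119
  30-49, C: 133×145/454 = 42.4780
  30-49, D: 133×93/454 = 27.2445
  50+, A: 160×90/454 = 31.7181
  50+, B: 160×126/454 = 44.4053
  50+, C: 160×145/454 = 51.1013
  50+, D: 160×93/454 = 32.7753
Contributions (O − E)²/E:
  (13 − 31.9163)²/31.9163 = 11.2114
  (45 − 44.6828)²/44.6828 = 0.0023
  (68 − 51.4207)²/51.4207 = 5.3456
  (35 − 32.9802)²/32.9802 = 0.1237
  (15 − 26.3656)²/26.3656 = 4.8994
  (28 − 36.9119)²/36.9119 = 2.1517
  (61 − 42.4780)²/42.4780 = 8.0763
  (29 − 27.2445)²/27.2445 = 0.1131
  (62 − 31.7181)²/31.7181 = 28.9107
  (53 − 44.4053)²/44.4053 = 1.6635
  (16 − 51.1013)²/51.1013 = 24.1110
  (29 − 32.7753)²/32.7753 = 0.4349
χ² = 11.2114 + 0.0023 + 5.3456 + 0.1237 + 4.8994 + 2.1517 + 8.0763 + 0.1131 + 28.9107 + 1.6635 + 24.1110 + 0.4349 = 87.044
df = (3−1)(4−1) = 6. Since 87.044 > 16.812, reject the null hypothesis of independence at α = 0.01.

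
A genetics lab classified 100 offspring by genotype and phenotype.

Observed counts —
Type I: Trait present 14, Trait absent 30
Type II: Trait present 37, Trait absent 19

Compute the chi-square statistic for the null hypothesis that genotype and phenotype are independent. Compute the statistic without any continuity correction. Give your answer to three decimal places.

11.569

Row totals: 44, 56. Column totals: 51, 49. Grand total N = 100.
Expected counts (row total × column total / N):
  Type I, Trait present: 44×51/100 = 22.4400
  Type I, Trait absent: 44×49/100 = 21.5600
  Type II, Trait present: 56×51/100 = 28.5600
  Type II, Trait absent: 56×49/100 = 27.4400
Contributions (O − E)²/E:
  (14 − 22.4400)²/22.4400 = 3.1744
  (30 − 21.5600)²/21.5600 = 3.3040
  (37 − 28.5600)²/28.5600 = 2.4942
  (19 − 27.4400)²/27.4400 = 2.5960
χ² = 3.1744 + 3.3040 + 2.4942 + 2.5960 = 11.569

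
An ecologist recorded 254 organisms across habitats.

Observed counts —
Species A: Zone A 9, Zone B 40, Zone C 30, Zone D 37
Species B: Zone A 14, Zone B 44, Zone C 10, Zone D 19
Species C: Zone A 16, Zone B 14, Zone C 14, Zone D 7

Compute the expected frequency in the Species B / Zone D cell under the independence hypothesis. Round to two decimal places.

Row total (Species B) = 87; column total (Zone D) = 63; grand total N = 254.
Expected count = (row total × column total) / N = 87 × 63 / 254 = 21.58.

21.58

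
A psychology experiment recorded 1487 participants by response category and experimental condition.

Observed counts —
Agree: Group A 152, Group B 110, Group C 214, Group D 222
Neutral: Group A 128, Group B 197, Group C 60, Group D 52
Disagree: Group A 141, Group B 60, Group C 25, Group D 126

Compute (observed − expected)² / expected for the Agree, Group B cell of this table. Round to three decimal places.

Row total (Agree) = 698; column total (Group B) = 367; N = 1487.
Expected count E = 698 × 367 / 1487 = 172.2703.
Contribution = (O − E)²/E = (110 − 172.2703)² / 172.2703 = 22.509.

22.509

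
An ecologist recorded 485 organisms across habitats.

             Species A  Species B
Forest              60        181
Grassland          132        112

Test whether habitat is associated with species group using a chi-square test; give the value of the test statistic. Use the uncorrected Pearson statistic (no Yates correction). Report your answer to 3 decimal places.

43.232

Row totals: 241, 244. Column totals: 192, 293. Grand total N = 485.
Expected counts (row total × column total / N):
  Forest, Species A: 241×192/485 = 95.4062
  Forest, Species B: 241×293/485 = 145.5938
  Grassland, Species A: 244×192/485 = 96.5938
  Grassland, Species B: 244×293/485 = 147.4062
Contributions (O − E)²/E:
  (60 − 95.4062)²/95.4062 = 13.1396
  (181 − 145.5938)²/145.5938 = 8.6102
  (132 − 96.5938)²/96.5938 = 12.9780
  (112 − 147.4062)²/147.4062 = 8.5044
χ² = 13.1396 + 8.6102 + 12.9780 + 8.5044 = 43.232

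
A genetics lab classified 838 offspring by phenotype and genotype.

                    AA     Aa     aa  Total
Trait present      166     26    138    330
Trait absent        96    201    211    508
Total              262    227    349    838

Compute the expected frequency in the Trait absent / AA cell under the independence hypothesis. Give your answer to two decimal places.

Row total (Trait absent) = 508; column total (AA) = 262; grand total N = 838.
Expected count = (row total × column total) / N = 508 × 262 / 838 = 158.83.

158.83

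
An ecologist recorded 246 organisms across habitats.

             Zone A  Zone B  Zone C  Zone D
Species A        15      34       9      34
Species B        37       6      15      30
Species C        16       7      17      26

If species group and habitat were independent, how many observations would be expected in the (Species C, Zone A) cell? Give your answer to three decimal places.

Row total (Species C) = 66; column total (Zone A) = 68; grand total N = 246.
Expected count = (row total × column total) / N = 66 × 68 / 246 = 18.244.

18.244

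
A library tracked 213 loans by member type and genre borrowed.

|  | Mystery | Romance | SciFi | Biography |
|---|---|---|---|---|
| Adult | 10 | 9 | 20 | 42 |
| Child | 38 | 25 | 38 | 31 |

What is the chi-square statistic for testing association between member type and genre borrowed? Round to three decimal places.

Row totals: 81, 132. Column totals: 48, 34, 58, 73. Grand total N = 213.
Expected counts (row total × column total / N):
  Adult, Mystery: 81×48/213 = 18.2535
  Adult, Romance: 81×34/213 = 12.9296
  Adult, SciFi: 81×58/213 = 22.0563
  Adult, Biography: 81×73/213 = 27.7606
  Child, Mystery: 132×48/213 = 29.7465
  Child, Romance: 132×34/213 = 21.0704
  Child, SciFi: 132×58/213 = 35.9437
  Child, Biography: 132×73/213 = 45.2394
Contributions (O − E)²/E:
  (10 − 18.2535)²/18.2535 = 3.7319
  (9 − 12.9296)²/12.9296 = 1.1943
  (20 − 22.0563)²/22.0563 = 0.1917
  (42 − 27.7606)²/27.7606 = 7.3039
  (38 − 29.7465)²/29.7465 = 2.2900
  (25 − 21.0704)²/21.0704 = 0.7329
  (38 − 35.9437)²/35.9437 = 0.1176
  (31 − 45.2394)²/45.2394 = 4.4819
χ² = 3.7319 + 1.1943 + 0.1917 + 7.3039 + 2.2900 + 0.7329 + 0.1176 + 4.4819 = 20.044

20.044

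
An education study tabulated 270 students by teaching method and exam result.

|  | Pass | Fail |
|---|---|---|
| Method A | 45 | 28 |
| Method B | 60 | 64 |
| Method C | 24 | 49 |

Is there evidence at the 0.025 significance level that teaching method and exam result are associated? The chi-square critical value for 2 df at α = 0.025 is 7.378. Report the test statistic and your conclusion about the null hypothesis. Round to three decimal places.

Row totals: 73, 124, 73. Column totals: 129, 141. Grand total N = 270.
Expected counts (row total × column total / N):
  Method A, Pass: 73×129/270 = 34.8778
  Method A, Fail: 73×141/270 = 38.1222
  Method B, Pass: 124×129/270 = 59.2444
  Method B, Fail: 124×141/270 = 64.7556
  Method C, Pass: 73×129/270 = 34.8778
  Method C, Fail: 73×141/270 = 38.1222
Contributions (O − E)²/E:
  (45 − 34.8778)²/34.8778 = 2.9377
  (28 − 38.1222)²/38.1222 = 2.6876
  (60 − 59.2444)²/59.2444 = 0.0096
  (64 − 64.7556)²/64.7556 = 0.0088
  (24 − 34.8778)²/34.8778 = 3.3926
  (49 − 38.1222)²/38.1222 = 3.1039
χ² = 2.9377 + 2.6876 + 0.0096 + 0.0088 + 3.3926 + 3.1039 = 12.140
df = (3−1)(2−1) = 2. Since 12.140 > 7.378, reject the null hypothesis of independence at α = 0.025.

12.140; reject H₀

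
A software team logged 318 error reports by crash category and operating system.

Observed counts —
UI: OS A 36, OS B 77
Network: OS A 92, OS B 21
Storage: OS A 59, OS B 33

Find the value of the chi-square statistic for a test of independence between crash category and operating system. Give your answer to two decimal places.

58.80

Row totals: 113, 113, 92. Column totals: 187, 131. Grand total N = 318.
Expected counts (row total × column total / N):
  UI, OS A: 113×187/318 = 66.450
  UI, OS B: 113×131/318 = 46.550
  Network, OS A: 113×187/318 = 66.450
  Network, OS B: 113×131/318 = 46.550
  Storage, OS A: 92×187/318 = 54.101
  Storage, OS B: 92×131/318 = 37.899
Contributions (O − E)²/E:
  (36 − 66.450)²/66.450 = 13.9534
  (77 − 46.550)²/46.550 = 19.9184
  (92 − 66.450)²/66.450 = 9.8240
  (21 − 46.550)²/46.550 = 14.0237
  (59 − 54.101)²/54.101 = 0.4436
  (33 − 37.899)²/37.899 = 0.6333
χ² = 13.9534 + 19.9184 + 9.8240 + 14.0237 + 0.4436 + 0.6333 = 58.80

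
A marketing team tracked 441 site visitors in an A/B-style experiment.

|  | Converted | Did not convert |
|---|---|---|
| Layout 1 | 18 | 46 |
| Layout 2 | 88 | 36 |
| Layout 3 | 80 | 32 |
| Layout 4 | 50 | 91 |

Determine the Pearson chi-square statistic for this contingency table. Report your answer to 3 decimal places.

Row totals: 64, 124, 112, 141. Column totals: 236, 205. Grand total N = 441.
Expected counts (row total × column total / N):
  Layout 1, Converted: 64×236/441 = 34.2494
  Layout 1, Did not convert: 64×205/441 = 29.7506
  Layout 2, Converted: 124×236/441 = 66.3583
  Layout 2, Did not convert: 124×205/441 = 57.6417
  Layout 3, Converted: 112×236/441 = 59.9365
  Layout 3, Did not convert: 112×205/441 = 52.0635
  Layout 4, Converted: 141×236/441 = 75.4558
  Layout 4, Did not convert: 141×205/441 = 65.5442
Contributions (O − E)²/E:
  (18 − 34.2494)²/34.2494 = 7.7094
  (46 − 29.7506)²/29.7506 = 8.8752
  (88 − 66.3583)²/66.3583 = 7.0581
  (36 − 57.6417)²/57.6417 = 8.1254
  (80 − 59.9365)²/59.9365 = 6.7162
  (32 − 52.0635)²/52.0635 = 7.7318
  (50 − 75.4558)²/75.4558 = 8.5878
  (91 − 65.5442)²/65.5442 = 9.8864
χ² = 7.7094 + 8.8752 + 7.0581 + 8.1254 + 6.7162 + 7.7318 + 8.5878 + 9.8864 = 64.690

64.690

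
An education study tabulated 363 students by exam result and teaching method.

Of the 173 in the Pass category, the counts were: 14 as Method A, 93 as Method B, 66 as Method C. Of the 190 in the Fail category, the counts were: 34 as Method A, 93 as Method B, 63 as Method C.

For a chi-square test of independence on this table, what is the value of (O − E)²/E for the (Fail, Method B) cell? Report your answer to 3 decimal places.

0.195

Row total (Fail) = 190; column total (Method B) = 186; N = 363.
Expected count E = 190 × 186 / 363 = 97.3554.
Contribution = (O − E)²/E = (93 − 97.3554)² / 97.3554 = 0.195.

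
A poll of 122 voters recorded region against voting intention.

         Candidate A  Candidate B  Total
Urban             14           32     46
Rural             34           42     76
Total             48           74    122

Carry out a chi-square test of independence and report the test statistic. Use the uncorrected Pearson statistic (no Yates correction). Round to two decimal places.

Grand total N = 122.
Expected counts (row total × column total / N):
  Urban, Candidate A: 46×48/122 = 18.098
  Urban, Candidate B: 46×74/122 = 27.902
  Rural, Candidate A: 76×48/122 = 29.902
  Rural, Candidate B: 76×74/122 = 46.098
Contributions (O − E)²/E:
  (14 − 18.098)²/18.098 = 0.9279
  (32 − 27.902)²/27.902 = 0.6019
  (34 − 29.902)²/29.902 = 0.5616
  (42 − 46.098)²/46.098 = 0.3643
χ² = 0.9279 + 0.6019 + 0.5616 + 0.3643 = 2.46

2.46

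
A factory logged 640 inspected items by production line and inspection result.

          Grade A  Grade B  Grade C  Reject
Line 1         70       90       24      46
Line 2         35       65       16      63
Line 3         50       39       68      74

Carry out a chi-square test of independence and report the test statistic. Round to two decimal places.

Row totals: 230, 179, 231. Column totals: 155, 194, 108, 183. Grand total N = 640.
Expected counts (row total × column total / N):
  Line 1, Grade A: 230×155/640 = 55.703
  Line 1, Grade B: 230×194/640 = 69.719
  Line 1, Grade C: 230×108/640 = 38.812
  Line 1, Reject: 230×183/640 = 65.766
  Line 2, Grade A: 179×155/640 = 43.352
  Line 2, Grade B: 179×194/640 = 54.259
  Line 2, Grade C: 179×108/640 = 30.206
  Line 2, Reject: 179×183/640 = 51.183
  Line 3, Grade A: 231×155/640 = 55.945
  Line 3, Grade B: 231×194/640 = 70.022
  Line 3, Grade C: 231×108/640 = 38.981
  Line 3, Reject: 231×183/640 = 66.052
Contributions (O − E)²/E:
  (70 − 55.703)²/55.703 = 3.6695
  (90 − 69.719)²/69.719 = 5.8997
  (24 − 38.812)²/38.812 = 5.6528
  (46 − 65.766)²/65.766 = 5.9407
  (35 − 43.352)²/43.352 = 1.6091
  (65 − 54.259)²/54.259 = 2.1263
  (16 − 30.206)²/30.206 = 6.6811
  (63 − 51.183)²/51.183 = 2.7283
  (50 − 55.945)²/55.945 = 0.6317
  (39 − 70.022)²/70.022 = 13.7437
  (68 − 38.981)²/38.981 = 21.6029
  (74 − 66.052)²/66.052 = 0.9564
χ² = 3.6695 + 5.8997 + 5.6528 + 5.9407 + 1.6091 + 2.1263 + 6.6811 + 2.7283 + 0.6317 + 13.7437 + 21.6029 + 0.9564 = 71.24

71.24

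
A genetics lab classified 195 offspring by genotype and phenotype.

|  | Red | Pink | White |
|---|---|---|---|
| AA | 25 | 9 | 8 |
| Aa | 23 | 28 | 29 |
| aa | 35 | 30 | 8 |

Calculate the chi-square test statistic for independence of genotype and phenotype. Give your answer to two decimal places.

20.90

Row totals: 42, 80, 73. Column totals: 83, 67, 45. Grand total N = 195.
Expected counts (row total × column total / N):
  AA, Red: 42×83/195 = 17.8769
  AA, Pink: 42×67/195 = 14.4308
  AA, White: 42×45/195 = 9.6923
  Aa, Red: 80×83/195 = 34.0513
  Aa, Pink: 80×67/195 = 27.4872
  Aa, White: 80×45/195 = 18.4615
  aa, Red: 73×83/195 = 31.0718
  aa, Pink: 73×67/195 = 25.0821
  aa, White: 73×45/195 = 16.8462
Contributions (O − E)²/E:
  (25 − 17.8769)²/17.8769 = 2.8382
  (9 − 14.4308)²/14.4308 = 2.0438
  (8 − 9.6923)²/9.6923 = 0.2955
  (23 − 34.0513)²/34.0513 = 3.5867
  (28 − 27.4872)²/27.4872 = 0.0096
  (29 − 18.4615)²/18.4615 = 6.0158
  (35 − 31.0718)²/31.0718 = 0.4966
  (30 − 25.0821)²/25.0821 = 0.9643
  (8 − 16.8462)²/16.8462 = 4.6453
χ² = 2.8382 + 2.0438 + 0.2955 + 3.5867 + 0.0096 + 6.0158 + 0.4966 + 0.9643 + 4.6453 = 20.90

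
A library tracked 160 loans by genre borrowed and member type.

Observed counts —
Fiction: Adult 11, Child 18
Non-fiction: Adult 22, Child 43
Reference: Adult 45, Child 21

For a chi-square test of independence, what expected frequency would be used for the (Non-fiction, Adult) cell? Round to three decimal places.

Row total (Non-fiction) = 65; column total (Adult) = 78; grand total N = 160.
Expected count = (row total × column total) / N = 65 × 78 / 160 = 31.688.

31.688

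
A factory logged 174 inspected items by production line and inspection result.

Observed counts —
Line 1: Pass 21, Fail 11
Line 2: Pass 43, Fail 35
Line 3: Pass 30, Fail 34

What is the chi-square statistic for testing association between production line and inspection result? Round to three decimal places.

Row totals: 32, 78, 64. Column totals: 94, 80. Grand total N = 174.
Expected counts (row total × column total / N):
  Line 1, Pass: 32×94/174 = 17.2874
  Line 1, Fail: 32×80/174 = 14.7126
  Line 2, Pass: 78×94/174 = 42.1379
  Line 2, Fail: 78×80/174 = 35.8621
  Line 3, Pass: 64×94/174 = 34.5747
  Line 3, Fail: 64×80/174 = 29.4253
Contributions (O − E)²/E:
  (21 − 17.2874)²/17.2874 = 0.7973
  (11 − 14.7126)²/14.7126 = 0.9368
  (43 − 42.1379)²/42.1379 = 0.0176
  (35 − 35.8621)²/35.8621 = 0.0207
  (30 − 34.5747)²/34.5747 = 0.6053
  (34 − 29.4253)²/29.4253 = 0.7112
χ² = 0.7973 + 0.9368 + 0.0176 + 0.0207 + 0.6053 + 0.7112 = 3.089

3.089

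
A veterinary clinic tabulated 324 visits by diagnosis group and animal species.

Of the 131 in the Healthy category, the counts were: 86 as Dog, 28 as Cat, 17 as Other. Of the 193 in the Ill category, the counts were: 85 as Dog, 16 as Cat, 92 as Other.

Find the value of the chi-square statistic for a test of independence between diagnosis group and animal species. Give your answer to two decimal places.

Row totals: 131, 193. Column totals: 171, 44, 109. Grand total N = 324.
Expected counts (row total × column total / N):
  Healthy, Dog: 131×171/324 = 69.139
  Healthy, Cat: 131×44/324 = 17.790
  Healthy, Other: 131×109/324 = 44.071
  Ill, Dog: 193×171/324 = 101.861
  Ill, Cat: 193×44/324 = 26.210
  Ill, Other: 193×109/324 = 64.929
Contributions (O − E)²/E:
  (86 − 69.139)²/69.139 = 4.1119
  (28 − 17.790)²/17.790 = 5.8597
  (17 − 44.071)²/44.071 = 16.6286
  (85 − 101.861)²/101.861 = 2.7910
  (16 − 26.210)²/26.210 = 3.9773
  (92 − 64.929)²/64.929 = 11.2868
χ² = 4.1119 + 5.8597 + 16.6286 + 2.7910 + 3.9773 + 11.2868 = 44.66

44.66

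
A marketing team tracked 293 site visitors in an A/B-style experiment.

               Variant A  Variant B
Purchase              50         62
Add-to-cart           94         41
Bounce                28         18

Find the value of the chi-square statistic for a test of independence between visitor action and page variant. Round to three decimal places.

Row totals: 112, 135, 46. Column totals: 172, 121. Grand total N = 293.
Expected counts (row total × column total / N):
  Purchase, Variant A: 112×172/293 = 65.7474
  Purchase, Variant B: 112×121/293 = 46.2526
  Add-to-cart, Variant A: 135×172/293 = 79.2491
  Add-to-cart, Variant B: 135×121/293 = 55.7509
  Bounce, Variant A: 46×172/293 = 27.0034
  Bounce, Variant B: 46×121/293 = 18.9966
Contributions (O − E)²/E:
  (50 − 65.7474)²/65.7474 = 3.7717
  (62 − 46.2526)²/46.2526 = 5.3614
  (94 − 79.2491)²/79.2491 = 2.7456
  (41 − 55.7509)²/55.7509 = 3.9029
  (28 − 27.0034)²/27.0034 = 0.0368
  (18 − 18.9966)²/18.9966 = 0.0523
χ² = 3.7717 + 5.3614 + 2.7456 + 3.9029 + 0.0368 + 0.0523 = 15.871

15.871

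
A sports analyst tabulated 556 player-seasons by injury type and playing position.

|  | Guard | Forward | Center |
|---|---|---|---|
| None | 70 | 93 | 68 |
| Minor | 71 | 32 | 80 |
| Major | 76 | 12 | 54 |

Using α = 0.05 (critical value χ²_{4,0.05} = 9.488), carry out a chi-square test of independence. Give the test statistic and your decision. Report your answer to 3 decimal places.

59.809; reject H₀

Row totals: 231, 183, 142. Column totals: 217, 137, 202. Grand total N = 556.
Expected counts (row total × column total / N):
  None, Guard: 231×217/556 = 90.1565
  None, Forward: 231×137/556 = 56.9191
  None, Center: 231×202/556 = 83.9245
  Minor, Guard: 183×217/556 = 71.4227
  Minor, Forward: 183×137/556 = 45.0917
  Minor, Center: 183×202/556 = 66.4856
  Major, Guard: 142×217/556 = 55.4209
  Major, Forward: 142×137/556 = 34.9892
  Major, Center: 142×202/556 = 51.5899
Contributions (O − E)²/E:
  (70 − 90.1565)²/90.1565 = 4.5064
  (93 − 56.9191)²/56.9191 = 22.8716
  (68 − 83.9245)²/83.9245 = 3.0216
  (71 − 71.4227)²/71.4227 = 0.0025
  (32 − 45.0917)²/45.0917 = 3.8010
  (80 − 66.4856)²/66.4856 = 2.7470
  (76 − 55.4209)²/55.4209 = 7.6415
  (12 − 34.9892)²/34.9892 = 15.1048
  (54 − 51.5899)²/51.5899 = 0.1126
χ² = 4.5064 + 22.8716 + 3.0216 + 0.0025 + 3.8010 + 2.7470 + 7.6415 + 15.1048 + 0.1126 = 59.809
df = (3−1)(3−1) = 4. Since 59.809 > 9.488, reject the null hypothesis of independence at α = 0.05.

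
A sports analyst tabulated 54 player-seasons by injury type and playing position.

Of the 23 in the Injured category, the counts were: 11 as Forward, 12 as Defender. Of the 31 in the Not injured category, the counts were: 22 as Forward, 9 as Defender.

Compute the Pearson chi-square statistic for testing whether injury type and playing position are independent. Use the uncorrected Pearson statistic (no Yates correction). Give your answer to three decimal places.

2.975

Row totals: 23, 31. Column totals: 33, 21. Grand total N = 54.
Expected counts (row total × column total / N):
  Injured, Forward: 23×33/54 = 14.05556
  Injured, Defender: 23×21/54 = 8.94444
  Not injured, Forward: 31×33/54 = 18.94444
  Not injured, Defender: 31×21/54 = 12.05556
Contributions (O − E)²/E:
  (11 − 14.05556)²/14.05556 = 0.6643
  (12 − 8.94444)²/8.94444 = 1.0438
  (22 − 18.94444)²/18.94444 = 0.4928
  (9 − 12.05556)²/12.05556 = 0.7745
χ² = 0.6643 + 1.0438 + 0.4928 + 0.7745 = 2.975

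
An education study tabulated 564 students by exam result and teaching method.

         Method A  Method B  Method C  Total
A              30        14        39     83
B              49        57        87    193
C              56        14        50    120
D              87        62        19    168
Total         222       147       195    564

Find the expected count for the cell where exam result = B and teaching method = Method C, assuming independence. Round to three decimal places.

66.729

Row total (B) = 193; column total (Method C) = 195; grand total N = 564.
Expected count = (row total × column total) / N = 193 × 195 / 564 = 66.729.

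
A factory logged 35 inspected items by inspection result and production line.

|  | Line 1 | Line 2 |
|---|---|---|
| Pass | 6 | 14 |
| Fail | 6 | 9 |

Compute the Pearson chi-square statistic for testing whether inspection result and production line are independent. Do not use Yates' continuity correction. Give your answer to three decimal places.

0.380

Row totals: 20, 15. Column totals: 12, 23. Grand total N = 35.
Expected counts (row total × column total / N):
  Pass, Line 1: 20×12/35 = 6.8571
  Pass, Line 2: 20×23/35 = 13.1429
  Fail, Line 1: 15×12/35 = 5.1429
  Fail, Line 2: 15×23/35 = 9.8571
Contributions (O − E)²/E:
  (6 − 6.8571)²/6.8571 = 0.1071
  (14 − 13.1429)²/13.1429 = 0.0559
  (6 − 5.1429)²/5.1429 = 0.1428
  (9 − 9.8571)²/9.8571 = 0.0745
χ² = 0.1071 + 0.0559 + 0.1428 + 0.0745 = 0.380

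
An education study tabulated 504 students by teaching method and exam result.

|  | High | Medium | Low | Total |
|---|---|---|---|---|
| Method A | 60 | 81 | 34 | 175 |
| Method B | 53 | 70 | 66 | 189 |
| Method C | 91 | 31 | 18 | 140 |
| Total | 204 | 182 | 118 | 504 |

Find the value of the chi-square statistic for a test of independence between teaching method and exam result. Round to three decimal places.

Grand total N = 504.
Expected counts (row total × column total / N):
  Method A, High: 175×204/504 = 70.8333
  Method A, Medium: 175×182/504 = 63.1944
  Method A, Low: 175×118/504 = 40.9722
  Method B, High: 189×204/504 = 76.5000
  Method B, Medium: 189×182/504 = 68.2500
  Method B, Low: 189×118/504 = 44.2500
  Method C, High: 140×204/504 = 56.6667
  Method C, Medium: 140×182/504 = 50.5556
  Method C, Low: 140×118/504 = 32.7778
Contributions (O − E)²/E:
  (60 − 70.8333)²/70.8333 = 1.6569
  (81 − 63.1944)²/63.1944 = 5.0169
  (34 − 40.9722)²/40.9722 = 1.1865
  (53 − 76.5000)²/76.5000 = 7.2190
  (70 − 68.2500)²/68.2500 = 0.0449
  (66 − 44.2500)²/44.2500 = 10.6907
  (91 − 56.6667)²/56.6667 = 20.8019
  (31 − 50.5556)²/50.5556 = 7.5644
  (18 − 32.7778)²/32.7778 = 6.6625
χ² = 1.6569 + 5.0169 + 1.1865 + 7.2190 + 0.0449 + 10.6907 + 20.8019 + 7.5644 + 6.6625 = 60.844

60.844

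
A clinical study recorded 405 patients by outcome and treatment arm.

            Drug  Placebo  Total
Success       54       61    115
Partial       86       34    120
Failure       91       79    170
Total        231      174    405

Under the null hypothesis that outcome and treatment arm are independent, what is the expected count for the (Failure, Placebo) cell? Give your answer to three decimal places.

Row total (Failure) = 170; column total (Placebo) = 174; grand total N = 405.
Expected count = (row total × column total) / N = 170 × 174 / 405 = 73.037.

73.037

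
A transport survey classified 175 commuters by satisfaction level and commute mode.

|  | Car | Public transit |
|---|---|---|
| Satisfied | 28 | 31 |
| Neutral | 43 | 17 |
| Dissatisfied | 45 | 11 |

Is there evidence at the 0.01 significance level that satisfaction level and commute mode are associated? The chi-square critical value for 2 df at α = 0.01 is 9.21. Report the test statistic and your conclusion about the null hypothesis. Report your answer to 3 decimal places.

Row totals: 59, 60, 56. Column totals: 116, 59. Grand total N = 175.
Expected counts (row total × column total / N):
  Satisfied, Car: 59×116/175 = 39.1086
  Satisfied, Public transit: 59×59/175 = 19.8914
  Neutral, Car: 60×116/175 = 39.7714
  Neutral, Public transit: 60×59/175 = 20.2286
  Dissatisfied, Car: 56×116/175 = 37.1200
  Dissatisfied, Public transit: 56×59/175 = 18.8800
Contributions (O − E)²/E:
  (28 − 39.1086)²/39.1086 = 3.1553
  (31 − 19.8914)²/19.8914 = 6.2037
  (43 − 39.7714)²/39.7714 = 0.2621
  (17 − 20.2286)²/20.2286 = 0.5153
  (45 − 37.1200)²/37.1200 = 1.6728
  (11 − 18.8800)²/18.8800 = 3.2889
χ² = 3.1553 + 6.2037 + 0.2621 + 0.5153 + 1.6728 + 3.2889 = 15.098
df = (3−1)(2−1) = 2. Since 15.098 > 9.21, reject the null hypothesis of independence at α = 0.01.

15.098; reject H₀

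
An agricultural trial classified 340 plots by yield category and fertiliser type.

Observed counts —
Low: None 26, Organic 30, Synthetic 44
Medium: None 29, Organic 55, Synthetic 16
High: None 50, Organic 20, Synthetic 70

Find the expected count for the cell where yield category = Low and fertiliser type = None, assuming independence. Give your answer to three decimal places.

Row total (Low) = 100; column total (None) = 105; grand total N = 340.
Expected count = (row total × column total) / N = 100 × 105 / 340 = 30.882.

30.882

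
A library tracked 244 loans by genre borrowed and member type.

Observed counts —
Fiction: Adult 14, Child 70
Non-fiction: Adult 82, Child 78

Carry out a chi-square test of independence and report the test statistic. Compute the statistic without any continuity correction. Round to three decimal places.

27.605

Row totals: 84, 160. Column totals: 96, 148. Grand total N = 244.
Expected counts (row total × column total / N):
  Fiction, Adult: 84×96/244 = 33.0492
  Fiction, Child: 84×148/244 = 50.9508
  Non-fiction, Adult: 160×96/244 = 62.9508
  Non-fiction, Child: 160×148/244 = 97.0492
Contributions (O − E)²/E:
  (14 − 33.0492)²/33.0492 = 10.9798
  (70 − 50.9508)²/50.9508 = 7.1220
  (82 − 62.9508)²/62.9508 = 5.7644
  (78 − 97.0492)²/97.0492 = 3.7391
χ² = 10.9798 + 7.1220 + 5.7644 + 3.7391 = 27.605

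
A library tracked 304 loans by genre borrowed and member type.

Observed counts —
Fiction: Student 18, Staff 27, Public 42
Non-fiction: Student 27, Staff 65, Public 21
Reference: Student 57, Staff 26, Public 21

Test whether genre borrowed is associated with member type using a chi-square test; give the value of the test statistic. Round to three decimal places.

Row totals: 87, 113, 104. Column totals: 102, 118, 84. Grand total N = 304.
Expected counts (row total × column total / N):
  Fiction, Student: 87×102/304 = 29.1908
  Fiction, Staff: 87×118/304 = 33.7697
  Fiction, Public: 87×84/304 = 24.0395
  Non-fiction, Student: 113×102/304 = 37.9145
  Non-fiction, Staff: 113×118/304 = 43.8618
  Non-fiction, Public: 113×84/304 = 31.2237
  Reference, Student: 104×102/304 = 34.8947
  Reference, Staff: 104×118/304 = 40.3684
  Reference, Public: 104×84/304 = 28.7368
Contributions (O − E)²/E:
  (18 − 29.1908)²/29.1908 = 4.2902
  (27 − 33.7697)²/33.7697 = 1.3571
  (42 − 24.0395)²/24.0395 = 13.4187
  (27 − 37.9145)²/37.9145 = 3.1420
  (65 − 43.8618)²/43.8618 = 10.1871
  (21 − 31.2237)²/31.2237 = 3.3476
  (57 − 34.8947)²/34.8947 = 14.0034
  (26 − 40.3684)²/40.3684 = 5.1142
  (21 − 28.7368)²/28.7368 = 2.0830
χ² = 4.2902 + 1.3571 + 13.4187 + 3.1420 + 10.1871 + 3.3476 + 14.0034 + 5.1142 + 2.0830 = 56.943

56.943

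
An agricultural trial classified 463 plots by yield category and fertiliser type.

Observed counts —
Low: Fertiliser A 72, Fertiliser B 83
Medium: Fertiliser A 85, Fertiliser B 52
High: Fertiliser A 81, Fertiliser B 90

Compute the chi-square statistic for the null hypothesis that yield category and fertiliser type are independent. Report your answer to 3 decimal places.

Row totals: 155, 137, 171. Column totals: 238, 225. Grand total N = 463.
Expected counts (row total × column total / N):
  Low, Fertiliser A: 155×238/463 = 79.67603
  Low, Fertiliser B: 155×225/463 = 75.32397
  Medium, Fertiliser A: 137×238/463 = 70.42333
  Medium, Fertiliser B: 137×225/463 = 66.57667
  High, Fertiliser A: 171×238/463 = 87.90065
  High, Fertiliser B: 171×225/463 = 83.09935
Contributions (O − E)²/E:
  (72 − 79.67603)²/79.67603 = 0.7395
  (83 − 75.32397)²/75.32397 = 0.7822
  (85 − 70.42333)²/70.42333 = 3.0172
  (52 − 66.57667)²/66.57667 = 3.1915
  (81 − 87.90065)²/87.90065 = 0.5417
  (90 − 83.09935)²/83.09935 = 0.5730
χ² = 0.7395 + 0.7822 + 3.0172 + 3.1915 + 0.5417 + 0.5730 = 8.845

8.845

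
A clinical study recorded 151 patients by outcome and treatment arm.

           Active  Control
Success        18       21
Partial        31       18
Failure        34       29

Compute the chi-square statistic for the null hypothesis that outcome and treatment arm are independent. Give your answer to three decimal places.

Row totals: 39, 49, 63. Column totals: 83, 68. Grand total N = 151.
Expected counts (row total × column total / N):
  Success, Active: 39×83/151 = 21.4371
  Success, Control: 39×68/151 = 17.5629
  Partial, Active: 49×83/151 = 26.9338
  Partial, Control: 49×68/151 = 22.0662
  Failure, Active: 63×83/151 = 34.6291
  Failure, Control: 63×68/151 = 28.3709
Contributions (O − E)²/E:
  (18 − 21.4371)²/21.4371 = 0.5511
  (21 − 17.5629)²/17.5629 = 0.6726
  (31 − 26.9338)²/26.9338 = 0.6139
  (18 − 22.0662)²/22.0662 = 0.7493
  (34 − 34.6291)²/34.6291 = 0.0114
  (29 − 28.3709)²/28.3709 = 0.0139
χ² = 0.5511 + 0.6726 + 0.6139 + 0.7493 + 0.0114 + 0.0139 = 2.612

2.612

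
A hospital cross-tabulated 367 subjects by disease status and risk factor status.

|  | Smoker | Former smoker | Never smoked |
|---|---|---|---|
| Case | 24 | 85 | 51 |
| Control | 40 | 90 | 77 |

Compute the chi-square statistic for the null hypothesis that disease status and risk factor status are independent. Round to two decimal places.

Row totals: 160, 207. Column totals: 64, 175, 128. Grand total N = 367.
Expected counts (row total × column total / N):
  Case, Smoker: 160×64/367 = 27.902
  Case, Former smoker: 160×175/367 = 76.294
  Case, Never smoked: 160×128/367 = 55.804
  Control, Smoker: 207×64/367 = 36.098
  Control, Former smoker: 207×175/367 = 98.706
  Control, Never smoked: 207×128/367 = 72.196
Contributions (O − E)²/E:
  (24 − 27.902)²/27.902 = 0.5457
  (85 − 76.294)²/76.294 = 0.9935
  (51 − 55.804)²/55.804 = 0.4136
  (40 − 36.098)²/36.098 = 0.4218
  (90 − 98.706)²/98.706 = 0.7679
  (77 − 72.196)²/72.196 = 0.3197
χ² = 0.5457 + 0.9935 + 0.4136 + 0.4218 + 0.7679 + 0.3197 = 3.46

3.46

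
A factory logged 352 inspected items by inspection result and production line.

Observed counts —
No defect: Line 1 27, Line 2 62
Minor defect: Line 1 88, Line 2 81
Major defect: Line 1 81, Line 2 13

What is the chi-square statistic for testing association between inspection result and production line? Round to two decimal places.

59.47

Row totals: 89, 169, 94. Column totals: 196, 156. Grand total N = 352.
Expected counts (row total × column total / N):
  No defect, Line 1: 89×196/352 = 49.557
  No defect, Line 2: 89×156/352 = 39.443
  Minor defect, Line 1: 169×196/352 = 94.102
  Minor defect, Line 2: 169×156/352 = 74.898
  Major defect, Line 1: 94×196/352 = 52.341
  Major defect, Line 2: 94×156/352 = 41.659
Contributions (O − E)²/E:
  (27 − 49.557)²/49.557 = 10.2673
  (62 − 39.443)²/39.443 = 12.9001
  (88 − 94.102)²/94.102 = 0.3957
  (81 − 74.898)²/74.898 = 0.4971
  (81 − 52.341)²/52.341 = 15.6921
  (13 − 41.659)²/41.659 = 19.7157
χ² = 10.2673 + 12.9001 + 0.3957 + 0.4971 + 15.6921 + 19.7157 = 59.47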